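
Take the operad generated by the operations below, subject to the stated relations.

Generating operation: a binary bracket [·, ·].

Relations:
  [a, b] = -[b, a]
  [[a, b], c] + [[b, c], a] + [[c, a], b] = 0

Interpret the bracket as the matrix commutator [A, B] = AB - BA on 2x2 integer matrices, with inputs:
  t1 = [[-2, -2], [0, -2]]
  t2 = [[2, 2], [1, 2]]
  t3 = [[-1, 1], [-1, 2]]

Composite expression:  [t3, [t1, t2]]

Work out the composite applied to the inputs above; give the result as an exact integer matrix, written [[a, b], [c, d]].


[[0, 4], [4, 0]]

[t1, t2] = [[-2, 0], [0, 2]]
[t3, [t1, t2]] = [[0, 4], [4, 0]]


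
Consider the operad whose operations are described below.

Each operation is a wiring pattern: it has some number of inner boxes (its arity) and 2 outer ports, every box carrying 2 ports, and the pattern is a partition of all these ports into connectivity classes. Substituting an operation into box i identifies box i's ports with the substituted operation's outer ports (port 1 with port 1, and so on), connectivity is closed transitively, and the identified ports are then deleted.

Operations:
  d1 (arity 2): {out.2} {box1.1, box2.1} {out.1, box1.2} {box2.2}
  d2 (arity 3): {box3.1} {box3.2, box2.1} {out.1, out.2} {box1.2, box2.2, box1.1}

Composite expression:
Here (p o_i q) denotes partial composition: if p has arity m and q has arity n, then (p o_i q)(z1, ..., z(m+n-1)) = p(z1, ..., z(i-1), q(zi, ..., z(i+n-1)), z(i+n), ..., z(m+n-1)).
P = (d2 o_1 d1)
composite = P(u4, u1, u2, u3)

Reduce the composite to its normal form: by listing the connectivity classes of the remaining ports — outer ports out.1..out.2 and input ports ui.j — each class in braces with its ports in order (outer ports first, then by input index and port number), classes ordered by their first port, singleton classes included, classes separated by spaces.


{out.1, out.2} {u1.1, u4.1} {u1.2} {u2.1, u3.2} {u2.2, u4.2} {u3.1}


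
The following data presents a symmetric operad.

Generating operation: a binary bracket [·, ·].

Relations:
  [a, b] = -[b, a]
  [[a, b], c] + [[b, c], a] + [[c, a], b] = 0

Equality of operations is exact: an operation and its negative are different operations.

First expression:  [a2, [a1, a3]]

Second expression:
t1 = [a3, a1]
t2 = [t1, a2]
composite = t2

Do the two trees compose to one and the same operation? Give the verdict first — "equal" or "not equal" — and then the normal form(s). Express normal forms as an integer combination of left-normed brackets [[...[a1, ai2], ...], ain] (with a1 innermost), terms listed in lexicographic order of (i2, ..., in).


Reducing the first expression gives -[[a1, a3], a2]
Reducing the second expression gives -[[a1, a3], a2]
Same normal form: equal.

equal: each reduces to -[[a1, a3], a2]


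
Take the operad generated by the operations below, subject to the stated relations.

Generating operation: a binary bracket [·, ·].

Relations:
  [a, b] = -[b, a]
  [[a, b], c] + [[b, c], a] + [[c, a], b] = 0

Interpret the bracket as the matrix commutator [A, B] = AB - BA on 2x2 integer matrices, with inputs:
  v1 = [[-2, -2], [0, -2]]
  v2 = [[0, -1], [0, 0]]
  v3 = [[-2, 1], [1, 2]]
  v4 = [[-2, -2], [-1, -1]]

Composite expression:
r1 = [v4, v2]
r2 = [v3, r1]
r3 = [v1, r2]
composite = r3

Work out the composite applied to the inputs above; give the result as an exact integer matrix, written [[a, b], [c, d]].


[[4, -4], [0, -4]]

[v4, v2] = [[-1, 1], [0, 1]]
[v3, [v4, v2]] = [[-1, -2], [-2, 1]]
[v1, [v3, [v4, v2]]] = [[4, -4], [0, -4]]


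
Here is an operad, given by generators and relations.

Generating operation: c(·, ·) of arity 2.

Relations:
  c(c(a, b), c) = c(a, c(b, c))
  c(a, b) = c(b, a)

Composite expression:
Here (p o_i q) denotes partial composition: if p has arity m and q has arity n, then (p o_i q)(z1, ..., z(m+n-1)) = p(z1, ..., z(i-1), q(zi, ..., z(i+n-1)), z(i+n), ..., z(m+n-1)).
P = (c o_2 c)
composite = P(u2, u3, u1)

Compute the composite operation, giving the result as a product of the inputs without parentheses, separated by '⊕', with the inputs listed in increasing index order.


Key point: c commutes, so take the u-inputs in any fixed order.
c(u3, u1) collapses to u3 ⊕ u1
c(u2, c(u3, u1)) collapses to u2 ⊕ u3 ⊕ u1
reordering the factors by index: u1 ⊕ u2 ⊕ u3

u1 ⊕ u2 ⊕ u3


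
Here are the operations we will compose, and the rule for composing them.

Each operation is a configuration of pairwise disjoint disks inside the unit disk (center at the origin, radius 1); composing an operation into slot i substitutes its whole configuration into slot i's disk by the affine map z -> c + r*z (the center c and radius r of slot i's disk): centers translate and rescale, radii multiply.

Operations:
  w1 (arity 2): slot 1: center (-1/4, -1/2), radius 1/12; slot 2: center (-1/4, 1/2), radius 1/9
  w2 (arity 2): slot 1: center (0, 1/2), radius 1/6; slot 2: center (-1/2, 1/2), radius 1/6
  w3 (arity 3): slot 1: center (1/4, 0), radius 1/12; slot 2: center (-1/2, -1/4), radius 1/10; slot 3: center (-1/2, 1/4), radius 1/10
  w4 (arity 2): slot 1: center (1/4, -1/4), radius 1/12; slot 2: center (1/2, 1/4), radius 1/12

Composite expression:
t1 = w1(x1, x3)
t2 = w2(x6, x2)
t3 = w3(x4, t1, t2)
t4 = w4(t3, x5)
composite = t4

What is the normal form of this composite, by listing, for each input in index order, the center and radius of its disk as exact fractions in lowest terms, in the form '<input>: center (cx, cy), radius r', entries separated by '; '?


x1: center (33/160, -11/40), radius 1/1440; x2: center (49/240, -9/40), radius 1/720; x3: center (33/160, -4/15), radius 1/1080; x4: center (13/48, -1/4), radius 1/144; x5: center (1/2, 1/4), radius 1/12; x6: center (5/24, -9/40), radius 1/720

Each x-disk chains the slot maps above it in w4; radii multiply.
tracing x4 down its 2-map path: center (13/48, -1/4), radius 1/144
tracing x1 down its 3-map path: center (33/160, -11/40), radius 1/1440
tracing x3 down its 3-map path: center (33/160, -4/15), radius 1/1080
tracing x6 down its 3-map path: center (5/24, -9/40), radius 1/720
tracing x2 down its 3-map path: center (49/240, -9/40), radius 1/720
tracing x5 down its 1-map path: center (1/2, 1/4), radius 1/12


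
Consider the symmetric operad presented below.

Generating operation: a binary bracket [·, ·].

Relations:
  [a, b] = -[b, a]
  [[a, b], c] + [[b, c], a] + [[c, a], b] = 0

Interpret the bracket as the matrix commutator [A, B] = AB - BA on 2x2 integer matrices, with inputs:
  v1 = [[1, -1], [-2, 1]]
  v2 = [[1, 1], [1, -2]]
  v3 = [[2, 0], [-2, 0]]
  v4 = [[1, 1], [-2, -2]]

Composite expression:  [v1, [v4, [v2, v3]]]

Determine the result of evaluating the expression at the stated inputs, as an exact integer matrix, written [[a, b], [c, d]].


[v2, v3] = [[-2, -2], [8, 2]]
[v4, [v2, v3]] = [[4, -2], [-16, -4]]
[v1, [v4, [v2, v3]]] = [[12, 8], [-16, -12]]

[[12, 8], [-16, -12]]


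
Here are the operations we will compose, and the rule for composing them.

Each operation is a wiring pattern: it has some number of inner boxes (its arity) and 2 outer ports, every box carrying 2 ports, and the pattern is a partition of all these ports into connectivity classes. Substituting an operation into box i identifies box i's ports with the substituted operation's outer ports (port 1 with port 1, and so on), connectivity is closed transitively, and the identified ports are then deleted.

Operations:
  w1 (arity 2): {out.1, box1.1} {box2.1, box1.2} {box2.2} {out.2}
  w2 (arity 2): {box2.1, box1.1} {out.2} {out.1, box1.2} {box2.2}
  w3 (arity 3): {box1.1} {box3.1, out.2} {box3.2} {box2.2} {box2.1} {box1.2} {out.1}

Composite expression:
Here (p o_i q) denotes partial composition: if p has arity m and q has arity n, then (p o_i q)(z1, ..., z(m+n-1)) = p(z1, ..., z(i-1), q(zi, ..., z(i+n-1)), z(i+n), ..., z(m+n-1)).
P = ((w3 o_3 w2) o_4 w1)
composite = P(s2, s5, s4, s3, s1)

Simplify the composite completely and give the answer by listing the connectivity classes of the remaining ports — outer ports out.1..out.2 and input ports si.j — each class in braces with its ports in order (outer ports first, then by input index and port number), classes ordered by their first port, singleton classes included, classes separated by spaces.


{out.1} {out.2, s4.2} {s1.1, s3.2} {s1.2} {s2.1} {s2.2} {s3.1, s4.1} {s5.1} {s5.2}

Treat the ports identified at w3 as solder joints: merge, then drop.
after w1, the pattern on (s3, s1) reads {out.1, s3.1} {out.2} {s1.1, s3.2} {s1.2} (out.j = its outer ports)
after w2, the pattern on (s4, s3, s1) reads {out.1, s4.2} {out.2} {s1.1, s3.2} {s1.2} {s3.1, s4.1} (out.j = its outer ports)
after w3, the pattern on (s2, s5, s4, s3, s1) reads {out.1} {out.2, s4.2} {s1.1, s3.2} {s1.2} {s2.1} {s2.2} {s3.1, s4.1} {s5.1} {s5.2} (out.j = its outer ports)


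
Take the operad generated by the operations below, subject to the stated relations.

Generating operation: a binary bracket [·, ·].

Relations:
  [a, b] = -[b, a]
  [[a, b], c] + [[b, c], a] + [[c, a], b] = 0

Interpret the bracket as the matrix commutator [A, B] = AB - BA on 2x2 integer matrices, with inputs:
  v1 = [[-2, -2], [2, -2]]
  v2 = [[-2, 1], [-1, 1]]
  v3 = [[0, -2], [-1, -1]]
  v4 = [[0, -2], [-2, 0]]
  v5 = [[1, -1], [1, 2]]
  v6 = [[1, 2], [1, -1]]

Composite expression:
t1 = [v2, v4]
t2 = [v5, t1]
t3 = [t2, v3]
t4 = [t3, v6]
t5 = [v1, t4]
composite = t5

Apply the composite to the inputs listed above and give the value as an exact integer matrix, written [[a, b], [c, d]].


[v2, v4] = [[-4, 6], [-6, 4]]
[v5, [v2, v4]] = [[0, -14], [-14, 0]]
[[v5, [v2, v4]], v3] = [[-14, 14], [-14, 14]]
[[[v5, [v2, v4]], v3], v6] = [[42, -84], [0, -42]]
[v1, [[[v5, [v2, v4]], v3], v6]] = [[168, 168], [168, -168]]

[[168, 168], [168, -168]]


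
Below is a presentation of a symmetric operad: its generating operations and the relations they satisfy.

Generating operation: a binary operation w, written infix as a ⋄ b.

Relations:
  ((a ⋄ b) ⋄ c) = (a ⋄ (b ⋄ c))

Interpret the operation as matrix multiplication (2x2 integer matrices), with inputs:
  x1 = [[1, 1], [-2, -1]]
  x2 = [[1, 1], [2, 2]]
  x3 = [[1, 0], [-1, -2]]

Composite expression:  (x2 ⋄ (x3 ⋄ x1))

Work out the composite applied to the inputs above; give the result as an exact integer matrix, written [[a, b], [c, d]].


(x3 ⋄ x1) = [[1, 1], [3, 1]]
(x2 ⋄ (x3 ⋄ x1)) = [[4, 2], [8, 4]]

[[4, 2], [8, 4]]


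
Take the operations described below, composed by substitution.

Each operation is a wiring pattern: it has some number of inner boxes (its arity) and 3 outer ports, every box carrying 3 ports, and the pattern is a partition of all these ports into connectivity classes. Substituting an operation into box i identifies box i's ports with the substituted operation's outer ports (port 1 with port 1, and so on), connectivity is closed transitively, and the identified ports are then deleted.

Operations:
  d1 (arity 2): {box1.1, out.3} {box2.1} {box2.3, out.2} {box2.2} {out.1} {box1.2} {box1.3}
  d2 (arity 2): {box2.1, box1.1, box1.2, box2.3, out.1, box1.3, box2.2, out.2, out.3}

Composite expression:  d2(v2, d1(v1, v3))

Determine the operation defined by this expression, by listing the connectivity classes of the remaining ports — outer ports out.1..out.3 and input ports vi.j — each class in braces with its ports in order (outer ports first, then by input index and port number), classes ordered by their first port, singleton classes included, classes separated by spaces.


{out.1, out.2, out.3, v1.1, v2.1, v2.2, v2.3, v3.3} {v1.2} {v1.3} {v3.1} {v3.2}

Connectivity passes through glued d2-boundaries; trace each wire chain.
the subtree at d1 composes to {out.1} {out.2, v3.3} {out.3, v1.1} {v1.2} {v1.3} {v3.1} {v3.2} on (v1, v3); out.j = own outer ports
the subtree at d2 composes to {out.1, out.2, out.3, v1.1, v2.1, v2.2, v2.3, v3.3} {v1.2} {v1.3} {v3.1} {v3.2} on (v2, v1, v3); out.j = own outer ports


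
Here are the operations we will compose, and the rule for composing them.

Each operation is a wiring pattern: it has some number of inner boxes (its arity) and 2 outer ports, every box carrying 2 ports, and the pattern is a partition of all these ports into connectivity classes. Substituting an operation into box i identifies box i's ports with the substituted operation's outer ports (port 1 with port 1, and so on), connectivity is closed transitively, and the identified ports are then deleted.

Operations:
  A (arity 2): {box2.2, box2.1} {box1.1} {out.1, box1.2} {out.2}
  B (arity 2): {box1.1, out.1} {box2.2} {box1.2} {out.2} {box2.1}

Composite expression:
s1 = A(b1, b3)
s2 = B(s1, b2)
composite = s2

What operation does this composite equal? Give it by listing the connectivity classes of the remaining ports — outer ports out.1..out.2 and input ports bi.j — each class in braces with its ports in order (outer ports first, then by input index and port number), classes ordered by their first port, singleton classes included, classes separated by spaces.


{out.1, b1.2} {out.2} {b1.1} {b2.1} {b2.2} {b3.1, b3.2}

After gluing at B, chains via deleted ports link the b-ports.
the subtree at A composes to {out.1, b1.2} {out.2} {b1.1} {b3.1, b3.2} on (b1, b3); out.j = own outer ports
the subtree at B composes to {out.1, b1.2} {out.2} {b1.1} {b2.1} {b2.2} {b3.1, b3.2} on (b1, b3, b2); out.j = own outer ports


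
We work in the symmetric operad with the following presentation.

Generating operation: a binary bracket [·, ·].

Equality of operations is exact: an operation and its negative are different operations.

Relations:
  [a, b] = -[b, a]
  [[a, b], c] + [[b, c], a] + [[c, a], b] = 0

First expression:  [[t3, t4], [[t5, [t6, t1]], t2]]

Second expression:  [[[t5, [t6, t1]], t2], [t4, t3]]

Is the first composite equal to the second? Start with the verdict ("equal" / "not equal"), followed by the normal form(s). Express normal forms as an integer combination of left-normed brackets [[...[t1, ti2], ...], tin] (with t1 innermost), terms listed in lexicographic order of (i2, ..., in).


equal: each reduces to -[[[[[t1, t6], t5], t2], t3], t4] + [[[[[t1, t6], t5], t2], t4], t3]

The first expression, normalized: -[[[[[t1, t6], t5], t2], t3], t4] + [[[[[t1, t6], t5], t2], t4], t3]
The second expression, normalized: -[[[[[t1, t6], t5], t2], t3], t4] + [[[[[t1, t6], t5], t2], t4], t3]
Both agree, so they are equal.


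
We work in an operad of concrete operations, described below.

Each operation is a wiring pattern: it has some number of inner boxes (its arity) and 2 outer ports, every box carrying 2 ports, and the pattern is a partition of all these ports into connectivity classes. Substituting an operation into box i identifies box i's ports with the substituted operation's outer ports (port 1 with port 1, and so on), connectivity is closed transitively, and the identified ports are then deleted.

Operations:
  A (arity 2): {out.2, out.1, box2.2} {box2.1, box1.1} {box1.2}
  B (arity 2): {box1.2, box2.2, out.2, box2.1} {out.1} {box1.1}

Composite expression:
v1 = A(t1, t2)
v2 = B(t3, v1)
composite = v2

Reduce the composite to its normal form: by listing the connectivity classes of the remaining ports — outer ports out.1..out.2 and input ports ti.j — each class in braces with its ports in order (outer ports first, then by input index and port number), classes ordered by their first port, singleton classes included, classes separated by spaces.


Reachability decides: close wires over B-identified ports.
the subtree at A composes to {out.1, out.2, t2.2} {t1.1, t2.1} {t1.2} on (t1, t2); out.j = own outer ports
the subtree at B composes to {out.1} {out.2, t2.2, t3.2} {t1.1, t2.1} {t1.2} {t3.1} on (t3, t1, t2); out.j = own outer ports

{out.1} {out.2, t2.2, t3.2} {t1.1, t2.1} {t1.2} {t3.1}


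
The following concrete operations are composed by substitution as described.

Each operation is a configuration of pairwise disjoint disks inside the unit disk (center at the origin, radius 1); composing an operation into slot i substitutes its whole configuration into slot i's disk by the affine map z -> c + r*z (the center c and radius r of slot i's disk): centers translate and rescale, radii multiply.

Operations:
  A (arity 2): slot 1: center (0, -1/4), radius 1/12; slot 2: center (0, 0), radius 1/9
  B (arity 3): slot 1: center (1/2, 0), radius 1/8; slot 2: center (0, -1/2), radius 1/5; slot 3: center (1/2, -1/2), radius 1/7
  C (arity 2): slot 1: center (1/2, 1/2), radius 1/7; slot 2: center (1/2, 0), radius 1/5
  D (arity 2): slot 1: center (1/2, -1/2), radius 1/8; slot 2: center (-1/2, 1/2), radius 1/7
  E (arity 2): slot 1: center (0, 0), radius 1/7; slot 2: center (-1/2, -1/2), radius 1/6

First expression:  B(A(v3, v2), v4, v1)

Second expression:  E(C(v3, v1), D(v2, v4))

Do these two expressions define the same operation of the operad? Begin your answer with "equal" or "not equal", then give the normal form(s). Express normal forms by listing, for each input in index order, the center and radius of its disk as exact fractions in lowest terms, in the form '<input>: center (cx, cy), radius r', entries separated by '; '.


not equal: they reduce to v1: center (1/2, -1/2), radius 1/7; v2: center (1/2, 0), radius 1/72; v3: center (1/2, -1/32), radius 1/96; v4: center (0, -1/2), radius 1/5 and v1: center (1/14, 0), radius 1/35; v2: center (-5/12, -7/12), radius 1/48; v3: center (1/14, 1/14), radius 1/49; v4: center (-7/12, -5/12), radius 1/42


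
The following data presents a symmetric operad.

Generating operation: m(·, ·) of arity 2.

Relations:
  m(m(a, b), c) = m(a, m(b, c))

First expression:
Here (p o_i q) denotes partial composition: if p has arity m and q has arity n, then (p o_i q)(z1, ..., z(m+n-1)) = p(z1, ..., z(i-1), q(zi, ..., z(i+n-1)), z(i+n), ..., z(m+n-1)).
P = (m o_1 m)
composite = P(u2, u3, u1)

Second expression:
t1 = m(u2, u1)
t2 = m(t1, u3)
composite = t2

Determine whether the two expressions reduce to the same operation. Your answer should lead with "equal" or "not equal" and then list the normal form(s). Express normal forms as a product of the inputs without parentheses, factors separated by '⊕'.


not equal: they reduce to u2 ⊕ u3 ⊕ u1 and u2 ⊕ u1 ⊕ u3

Normal form of the first expression: u2 ⊕ u3 ⊕ u1
Normal form of the second expression: u2 ⊕ u1 ⊕ u3
They disagree, so not equal.


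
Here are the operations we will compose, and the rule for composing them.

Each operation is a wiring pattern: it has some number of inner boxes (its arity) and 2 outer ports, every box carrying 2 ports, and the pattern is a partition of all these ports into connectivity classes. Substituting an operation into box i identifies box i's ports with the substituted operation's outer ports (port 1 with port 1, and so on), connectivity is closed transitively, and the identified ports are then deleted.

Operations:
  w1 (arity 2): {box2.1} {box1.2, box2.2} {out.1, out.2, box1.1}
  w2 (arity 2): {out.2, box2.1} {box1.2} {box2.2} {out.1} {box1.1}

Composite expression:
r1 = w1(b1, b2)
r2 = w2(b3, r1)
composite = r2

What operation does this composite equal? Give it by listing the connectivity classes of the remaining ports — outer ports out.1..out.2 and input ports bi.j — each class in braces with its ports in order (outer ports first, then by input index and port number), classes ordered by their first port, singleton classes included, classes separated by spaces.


{out.1} {out.2, b1.1} {b1.2, b2.2} {b2.1} {b3.1} {b3.2}

Substituting into w2 glues patterns; closure does the rest.
after w1, the pattern on (b1, b2) reads {out.1, out.2, b1.1} {b1.2, b2.2} {b2.1} (out.j = its outer ports)
after w2, the pattern on (b3, b1, b2) reads {out.1} {out.2, b1.1} {b1.2, b2.2} {b2.1} {b3.1} {b3.2} (out.j = its outer ports)


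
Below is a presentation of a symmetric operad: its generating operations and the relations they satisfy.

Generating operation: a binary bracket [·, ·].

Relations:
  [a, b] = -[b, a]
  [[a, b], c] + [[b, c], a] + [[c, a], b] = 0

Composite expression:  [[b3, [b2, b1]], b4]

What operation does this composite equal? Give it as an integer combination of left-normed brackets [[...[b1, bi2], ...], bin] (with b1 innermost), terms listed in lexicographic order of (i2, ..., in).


Left-normed coefficients sit on the b1-initial expansion words.
Composite bracket: [[b3, [b2, b1]], b4]
Applying ab - ba throughout gives 8 signed words (2^3 = 8).
Coefficients come from the b1-initial words:
  the word b1b2b3b4 carries sign +1 and contributes +[[[b1, b2], b3], b4]

[[[b1, b2], b3], b4]


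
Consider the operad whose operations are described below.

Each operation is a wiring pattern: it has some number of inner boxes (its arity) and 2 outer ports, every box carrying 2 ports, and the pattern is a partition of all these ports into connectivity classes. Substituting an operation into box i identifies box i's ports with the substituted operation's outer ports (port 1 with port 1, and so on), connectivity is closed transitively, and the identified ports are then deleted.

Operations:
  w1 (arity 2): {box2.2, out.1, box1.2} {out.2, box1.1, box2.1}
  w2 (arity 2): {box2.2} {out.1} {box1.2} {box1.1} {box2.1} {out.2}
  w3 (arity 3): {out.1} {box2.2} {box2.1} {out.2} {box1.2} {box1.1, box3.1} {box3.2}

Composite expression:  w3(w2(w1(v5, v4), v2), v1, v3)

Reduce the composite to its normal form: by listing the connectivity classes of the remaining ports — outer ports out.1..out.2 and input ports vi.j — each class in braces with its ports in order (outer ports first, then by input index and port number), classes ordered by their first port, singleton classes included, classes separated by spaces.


Connectivity passes through glued w3-boundaries; trace each wire chain.
stage w1: inputs (v5, v4), connectivity {out.1, v4.2, v5.2} {out.2, v4.1, v5.1}, out.j its boundary
stage w2: inputs (v5, v4, v2), connectivity {out.1} {out.2} {v2.1} {v2.2} {v4.1, v5.1} {v4.2, v5.2}, out.j its boundary
stage w3: inputs (v5, v4, v2, v1, v3), connectivity {out.1} {out.2} {v1.1} {v1.2} {v2.1} {v2.2} {v3.1} {v3.2} {v4.1, v5.1} {v4.2, v5.2}, out.j its boundary

{out.1} {out.2} {v1.1} {v1.2} {v2.1} {v2.2} {v3.1} {v3.2} {v4.1, v5.1} {v4.2, v5.2}


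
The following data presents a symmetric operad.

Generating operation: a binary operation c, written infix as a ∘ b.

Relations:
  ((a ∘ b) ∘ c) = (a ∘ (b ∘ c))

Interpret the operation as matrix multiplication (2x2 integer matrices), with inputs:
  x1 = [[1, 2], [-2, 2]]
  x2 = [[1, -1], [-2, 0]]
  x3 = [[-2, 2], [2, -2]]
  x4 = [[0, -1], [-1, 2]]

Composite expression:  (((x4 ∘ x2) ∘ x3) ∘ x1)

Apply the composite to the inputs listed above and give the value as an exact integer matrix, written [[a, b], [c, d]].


[[-12, 0], [36, 0]]

(x4 ∘ x2) = [[2, 0], [-5, 1]]
((x4 ∘ x2) ∘ x3) = [[-4, 4], [12, -12]]
(((x4 ∘ x2) ∘ x3) ∘ x1) = [[-12, 0], [36, 0]]


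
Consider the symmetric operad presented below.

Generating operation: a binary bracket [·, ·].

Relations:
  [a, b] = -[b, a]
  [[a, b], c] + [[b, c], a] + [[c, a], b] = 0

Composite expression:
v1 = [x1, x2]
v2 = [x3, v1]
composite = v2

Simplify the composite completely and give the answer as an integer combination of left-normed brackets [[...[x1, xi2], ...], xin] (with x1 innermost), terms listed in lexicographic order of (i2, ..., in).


Antisymmetry and Jacobi reduce to x1-anchored left-normed brackets.
Composite bracket: [x3, [x1, x2]]
Expanding via [a, b] = ab - ba: 4 signed words (2^2 = 4).
Only words starting with x1 matter:
  x1x2x3 appears with sign -1, giving the term -[[x1, x2], x3]

-[[x1, x2], x3]


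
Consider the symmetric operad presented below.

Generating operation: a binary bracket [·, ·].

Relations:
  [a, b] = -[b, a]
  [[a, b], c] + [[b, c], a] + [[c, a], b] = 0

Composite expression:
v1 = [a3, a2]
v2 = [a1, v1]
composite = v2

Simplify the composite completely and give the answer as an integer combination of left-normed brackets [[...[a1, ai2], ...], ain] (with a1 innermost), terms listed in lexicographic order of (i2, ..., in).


-[[a1, a2], a3] + [[a1, a3], a2]

In the tensor algebra, words opening a1 carry the a1-anchored form.
Composite bracket: [a1, [a3, a2]]
Expanding via [a, b] = ab - ba: 4 signed words (2^2 = 4).
Words beginning with a1 determine it all:
  a1a2a3 (sign -1) contributes -[[a1, a2], a3]
  a1a3a2 (sign +1) contributes +[[a1, a3], a2]


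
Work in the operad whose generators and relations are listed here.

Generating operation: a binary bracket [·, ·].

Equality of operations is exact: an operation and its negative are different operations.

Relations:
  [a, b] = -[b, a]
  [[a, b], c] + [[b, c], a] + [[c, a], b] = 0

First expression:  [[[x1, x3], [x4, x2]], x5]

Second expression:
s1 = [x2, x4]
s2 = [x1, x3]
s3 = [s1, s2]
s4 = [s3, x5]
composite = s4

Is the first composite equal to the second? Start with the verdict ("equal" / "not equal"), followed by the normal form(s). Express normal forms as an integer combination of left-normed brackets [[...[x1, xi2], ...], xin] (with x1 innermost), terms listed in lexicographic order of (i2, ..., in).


equal; both compose to -[[[[x1, x3], x2], x4], x5] + [[[[x1, x3], x4], x2], x5]

The first expression reduces to -[[[[x1, x3], x2], x4], x5] + [[[[x1, x3], x4], x2], x5]
The second expression reduces to -[[[[x1, x3], x2], x4], x5] + [[[[x1, x3], x4], x2], x5]
Same normal form: equal.


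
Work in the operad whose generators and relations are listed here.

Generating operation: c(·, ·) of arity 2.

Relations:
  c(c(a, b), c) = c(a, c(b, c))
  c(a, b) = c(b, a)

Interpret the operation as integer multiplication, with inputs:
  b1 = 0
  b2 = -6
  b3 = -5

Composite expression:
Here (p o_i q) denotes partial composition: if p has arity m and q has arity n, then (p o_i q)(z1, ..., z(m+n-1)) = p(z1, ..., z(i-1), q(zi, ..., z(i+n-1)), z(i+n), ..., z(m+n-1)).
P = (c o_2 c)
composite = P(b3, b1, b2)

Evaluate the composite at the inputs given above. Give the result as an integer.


0

c(b1, b2) = 0
c(b3, c(b1, b2)) = 0


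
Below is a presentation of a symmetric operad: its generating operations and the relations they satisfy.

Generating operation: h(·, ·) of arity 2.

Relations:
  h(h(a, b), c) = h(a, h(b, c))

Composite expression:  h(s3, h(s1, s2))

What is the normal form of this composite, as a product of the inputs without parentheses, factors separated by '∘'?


Key point: h is associative — brackets drop, the s-order remains.
h(s1, s2) spells out as s1 ∘ s2
h(s3, h(s1, s2)) spells out as s3 ∘ s1 ∘ s2

s3 ∘ s1 ∘ s2


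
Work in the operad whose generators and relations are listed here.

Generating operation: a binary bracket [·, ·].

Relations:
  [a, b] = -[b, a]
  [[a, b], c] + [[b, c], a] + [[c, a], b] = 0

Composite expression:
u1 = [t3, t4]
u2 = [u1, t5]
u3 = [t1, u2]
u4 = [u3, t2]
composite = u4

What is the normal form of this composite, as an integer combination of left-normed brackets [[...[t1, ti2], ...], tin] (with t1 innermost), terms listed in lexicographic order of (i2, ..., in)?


[[[[t1, t3], t4], t5], t2] - [[[[t1, t4], t3], t5], t2] - [[[[t1, t5], t3], t4], t2] + [[[[t1, t5], t4], t3], t2]

Skip Jacobi rewriting: expand, keep t1-initial words, read off terms.
Composite bracket: [[t1, [[t3, t4], t5]], t2]
Full expansion: 16 signed words from ab - ba (2^4 = 16).
Keep just the words that open with t1:
  from t1t3t4t5t2, sign +1: term +[[[[t1, t3], t4], t5], t2]
  from t1t4t3t5t2, sign -1: term -[[[[t1, t4], t3], t5], t2]
  from t1t5t3t4t2, sign -1: term -[[[[t1, t5], t3], t4], t2]
  from t1t5t4t3t2, sign +1: term +[[[[t1, t5], t4], t3], t2]


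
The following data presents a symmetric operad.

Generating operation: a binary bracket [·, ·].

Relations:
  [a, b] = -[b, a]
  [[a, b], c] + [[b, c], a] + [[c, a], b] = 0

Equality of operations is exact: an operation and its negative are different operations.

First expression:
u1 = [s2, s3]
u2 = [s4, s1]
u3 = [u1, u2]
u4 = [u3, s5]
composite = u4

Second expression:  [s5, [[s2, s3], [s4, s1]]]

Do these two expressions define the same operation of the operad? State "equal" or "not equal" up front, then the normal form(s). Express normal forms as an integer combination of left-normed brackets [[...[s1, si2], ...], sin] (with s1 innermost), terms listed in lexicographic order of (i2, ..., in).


The first expression reduces to [[[[s1, s4], s2], s3], s5] - [[[[s1, s4], s3], s2], s5]
The second expression reduces to -[[[[s1, s4], s2], s3], s5] + [[[[s1, s4], s3], s2], s5]
No match — not equal.

not equal; the first gives [[[[s1, s4], s2], s3], s5] - [[[[s1, s4], s3], s2], s5] and the second -[[[[s1, s4], s2], s3], s5] + [[[[s1, s4], s3], s2], s5]


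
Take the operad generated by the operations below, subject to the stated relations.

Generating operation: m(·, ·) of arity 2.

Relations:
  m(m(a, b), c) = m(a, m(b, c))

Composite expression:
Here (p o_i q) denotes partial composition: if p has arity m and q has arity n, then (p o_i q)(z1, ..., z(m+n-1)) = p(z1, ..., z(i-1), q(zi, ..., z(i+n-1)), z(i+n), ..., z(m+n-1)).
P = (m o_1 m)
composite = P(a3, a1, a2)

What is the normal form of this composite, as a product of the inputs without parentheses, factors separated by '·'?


a3 · a1 · a2

The m-tree's shape is irrelevant; the a-reading-order decides.
m(a3, a1) linearizes to a3 · a1
m(m(a3, a1), a2) linearizes to a3 · a1 · a2


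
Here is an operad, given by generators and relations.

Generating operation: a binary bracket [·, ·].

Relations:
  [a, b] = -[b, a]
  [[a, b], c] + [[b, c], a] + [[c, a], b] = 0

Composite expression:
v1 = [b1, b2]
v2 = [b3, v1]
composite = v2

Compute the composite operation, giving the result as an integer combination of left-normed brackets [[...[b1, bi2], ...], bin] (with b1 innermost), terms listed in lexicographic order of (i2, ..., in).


-[[b1, b2], b3]

A multilinear Lie element is pinned by b1-initial words (b1 innermost).
Composite bracket: [b3, [b1, b2]]
Under [a, b] = ab - ba we get 4 signed associative words (2^2 = 4).
Coefficients come from the b1-initial words:
  word b1b2b3 has sign -1, contributing -[[b1, b2], b3]


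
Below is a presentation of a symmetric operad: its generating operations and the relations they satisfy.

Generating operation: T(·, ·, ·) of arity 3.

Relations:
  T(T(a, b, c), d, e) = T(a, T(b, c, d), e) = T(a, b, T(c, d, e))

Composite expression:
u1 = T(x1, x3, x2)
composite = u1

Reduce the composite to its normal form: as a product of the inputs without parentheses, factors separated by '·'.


x1 · x3 · x2

Under associativity of T, the answer is the x's in reading order.
T(x1, x3, x2) collapses to x1 · x3 · x2


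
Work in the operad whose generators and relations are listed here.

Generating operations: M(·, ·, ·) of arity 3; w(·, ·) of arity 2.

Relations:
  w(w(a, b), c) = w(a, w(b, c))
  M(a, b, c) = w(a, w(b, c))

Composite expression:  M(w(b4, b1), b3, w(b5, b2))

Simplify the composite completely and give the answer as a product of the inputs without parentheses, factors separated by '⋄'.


b4 ⋄ b1 ⋄ b3 ⋄ b5 ⋄ b2


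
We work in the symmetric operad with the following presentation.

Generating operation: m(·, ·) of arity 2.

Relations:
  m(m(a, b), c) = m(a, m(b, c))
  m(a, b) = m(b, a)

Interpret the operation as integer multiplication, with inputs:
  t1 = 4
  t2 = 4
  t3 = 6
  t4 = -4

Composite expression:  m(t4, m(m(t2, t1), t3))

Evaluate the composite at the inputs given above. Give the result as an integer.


-384

m(t2, t1) = 16
m(m(t2, t1), t3) = 96
m(t4, m(m(t2, t1), t3)) = -384


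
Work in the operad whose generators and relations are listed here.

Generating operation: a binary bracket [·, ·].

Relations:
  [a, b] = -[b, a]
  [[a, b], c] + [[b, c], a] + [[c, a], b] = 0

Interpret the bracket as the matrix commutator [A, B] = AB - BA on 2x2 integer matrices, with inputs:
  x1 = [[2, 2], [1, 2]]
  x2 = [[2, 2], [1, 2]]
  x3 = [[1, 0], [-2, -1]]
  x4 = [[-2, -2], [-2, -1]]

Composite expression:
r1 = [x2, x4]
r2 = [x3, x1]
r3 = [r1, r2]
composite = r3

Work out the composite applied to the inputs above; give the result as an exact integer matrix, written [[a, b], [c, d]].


[[0, -32], [-16, 0]]


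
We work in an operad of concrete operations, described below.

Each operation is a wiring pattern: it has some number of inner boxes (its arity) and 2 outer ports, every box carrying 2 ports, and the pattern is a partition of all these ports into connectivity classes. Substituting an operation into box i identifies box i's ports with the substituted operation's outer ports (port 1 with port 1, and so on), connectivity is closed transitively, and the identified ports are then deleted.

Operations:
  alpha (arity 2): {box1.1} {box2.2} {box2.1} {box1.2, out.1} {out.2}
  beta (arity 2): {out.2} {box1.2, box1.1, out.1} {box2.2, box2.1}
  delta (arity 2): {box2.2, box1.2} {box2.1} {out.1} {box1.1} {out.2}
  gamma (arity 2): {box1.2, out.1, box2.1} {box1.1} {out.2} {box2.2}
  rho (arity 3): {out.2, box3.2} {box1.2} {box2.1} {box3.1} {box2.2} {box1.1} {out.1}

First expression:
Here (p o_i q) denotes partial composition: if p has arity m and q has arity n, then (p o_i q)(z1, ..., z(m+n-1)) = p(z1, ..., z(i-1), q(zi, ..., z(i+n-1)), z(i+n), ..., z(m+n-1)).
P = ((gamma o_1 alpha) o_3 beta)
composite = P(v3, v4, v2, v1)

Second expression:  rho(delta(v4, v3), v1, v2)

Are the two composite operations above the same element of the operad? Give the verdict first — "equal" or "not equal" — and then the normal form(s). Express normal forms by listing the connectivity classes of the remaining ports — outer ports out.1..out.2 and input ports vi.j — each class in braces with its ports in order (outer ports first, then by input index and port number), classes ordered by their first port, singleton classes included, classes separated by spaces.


not equal — first {out.1, v2.1, v2.2} {out.2} {v1.1, v1.2} {v3.1} {v3.2} {v4.1} {v4.2}, second {out.1} {out.2, v2.2} {v1.1} {v1.2} {v2.1} {v3.1} {v3.2, v4.2} {v4.1}

The first expression, normalized: {out.1, v2.1, v2.2} {out.2} {v1.1, v1.2} {v3.1} {v3.2} {v4.1} {v4.2}
The second expression, normalized: {out.1} {out.2, v2.2} {v1.1} {v1.2} {v2.1} {v3.1} {v3.2, v4.2} {v4.1}
The forms do not match — not equal.


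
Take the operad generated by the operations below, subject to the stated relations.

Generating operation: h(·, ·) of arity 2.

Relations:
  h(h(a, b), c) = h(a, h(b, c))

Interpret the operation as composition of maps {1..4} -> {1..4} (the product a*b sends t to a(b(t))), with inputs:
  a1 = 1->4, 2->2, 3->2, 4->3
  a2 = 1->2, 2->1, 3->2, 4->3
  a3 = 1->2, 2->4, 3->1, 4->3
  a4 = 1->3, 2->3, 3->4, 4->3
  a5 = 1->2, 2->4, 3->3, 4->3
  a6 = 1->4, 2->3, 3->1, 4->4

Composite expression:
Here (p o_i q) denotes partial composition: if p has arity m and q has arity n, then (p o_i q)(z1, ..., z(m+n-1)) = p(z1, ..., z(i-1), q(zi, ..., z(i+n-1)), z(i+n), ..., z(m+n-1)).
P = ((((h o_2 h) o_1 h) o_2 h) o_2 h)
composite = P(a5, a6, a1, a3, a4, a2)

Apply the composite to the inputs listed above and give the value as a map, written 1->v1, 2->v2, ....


1->3, 2->3, 3->3, 4->3

h(a6, a1) = 1->4, 2->3, 3->3, 4->1
h(h(a6, a1), a3) = 1->3, 2->1, 3->4, 4->3
h(a5, h(h(a6, a1), a3)) = 1->3, 2->2, 3->3, 4->3
h(a4, a2) = 1->3, 2->3, 3->3, 4->4
h(h(a5, h(h(a6, a1), a3)), h(a4, a2)) = 1->3, 2->3, 3->3, 4->3


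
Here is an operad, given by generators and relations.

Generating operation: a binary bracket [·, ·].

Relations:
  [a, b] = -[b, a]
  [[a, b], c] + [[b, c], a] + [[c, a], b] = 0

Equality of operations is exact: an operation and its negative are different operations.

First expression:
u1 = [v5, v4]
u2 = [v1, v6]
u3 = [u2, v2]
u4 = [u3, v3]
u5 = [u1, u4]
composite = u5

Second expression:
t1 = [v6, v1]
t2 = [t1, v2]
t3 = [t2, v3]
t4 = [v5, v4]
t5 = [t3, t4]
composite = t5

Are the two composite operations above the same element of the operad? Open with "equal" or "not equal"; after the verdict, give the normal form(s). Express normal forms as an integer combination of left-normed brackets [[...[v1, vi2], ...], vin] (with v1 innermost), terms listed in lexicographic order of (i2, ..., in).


The first composite normalizes to [[[[[v1, v6], v2], v3], v4], v5] - [[[[[v1, v6], v2], v3], v5], v4]
The second composite normalizes to [[[[[v1, v6], v2], v3], v4], v5] - [[[[[v1, v6], v2], v3], v5], v4]
Identical normal forms: equal.

equal: each reduces to [[[[[v1, v6], v2], v3], v4], v5] - [[[[[v1, v6], v2], v3], v5], v4]


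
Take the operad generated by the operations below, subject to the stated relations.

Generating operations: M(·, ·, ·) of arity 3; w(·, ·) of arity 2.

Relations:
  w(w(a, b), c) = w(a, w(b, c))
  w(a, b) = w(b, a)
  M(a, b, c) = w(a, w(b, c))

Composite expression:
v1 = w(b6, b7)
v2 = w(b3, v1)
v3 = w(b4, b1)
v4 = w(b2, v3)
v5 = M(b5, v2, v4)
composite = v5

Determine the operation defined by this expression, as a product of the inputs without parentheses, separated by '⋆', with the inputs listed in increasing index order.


b1 ⋆ b2 ⋆ b3 ⋆ b4 ⋆ b5 ⋆ b6 ⋆ b7

With M associative and commutative, the b-input set is all that matters.
w(b6, b7) spells out as b6 ⋆ b7
w(b3, w(b6, b7)) spells out as b3 ⋆ b6 ⋆ b7
w(b4, b1) spells out as b4 ⋆ b1
w(b2, w(b4, b1)) spells out as b2 ⋆ b4 ⋆ b1
M(b5, w(b3, w(b6, b7)), w(b2, w(b4, b1))) spells out as b5 ⋆ b3 ⋆ b6 ⋆ b7 ⋆ b2 ⋆ b4 ⋆ b1
the factors in increasing index order: b1 ⋆ b2 ⋆ b3 ⋆ b4 ⋆ b5 ⋆ b6 ⋆ b7


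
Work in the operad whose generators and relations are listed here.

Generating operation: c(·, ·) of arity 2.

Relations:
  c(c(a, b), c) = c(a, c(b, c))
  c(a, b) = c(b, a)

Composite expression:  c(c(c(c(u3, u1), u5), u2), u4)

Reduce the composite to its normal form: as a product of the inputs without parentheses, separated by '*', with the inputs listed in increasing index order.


u1 * u2 * u3 * u4 * u5

With c associative and commutative, the u-input set is all that matters.
c(u3, u1) linearizes to u3 * u1
c(c(u3, u1), u5) linearizes to u3 * u1 * u5
c(c(c(u3, u1), u5), u2) linearizes to u3 * u1 * u5 * u2
c(c(c(c(u3, u1), u5), u2), u4) linearizes to u3 * u1 * u5 * u2 * u4
putting the inputs in ascending order: u1 * u2 * u3 * u4 * u5


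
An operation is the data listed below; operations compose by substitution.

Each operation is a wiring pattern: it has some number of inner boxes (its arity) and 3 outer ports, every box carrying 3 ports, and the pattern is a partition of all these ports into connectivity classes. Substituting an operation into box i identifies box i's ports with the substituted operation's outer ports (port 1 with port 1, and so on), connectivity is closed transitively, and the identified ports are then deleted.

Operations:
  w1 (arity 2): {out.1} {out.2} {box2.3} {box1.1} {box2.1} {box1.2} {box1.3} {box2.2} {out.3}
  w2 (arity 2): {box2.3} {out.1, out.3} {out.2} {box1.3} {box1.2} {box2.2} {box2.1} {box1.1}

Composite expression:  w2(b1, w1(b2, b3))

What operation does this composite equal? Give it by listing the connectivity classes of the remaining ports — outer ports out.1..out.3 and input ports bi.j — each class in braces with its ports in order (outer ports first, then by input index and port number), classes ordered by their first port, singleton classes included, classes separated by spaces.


{out.1, out.3} {out.2} {b1.1} {b1.2} {b1.3} {b2.1} {b2.2} {b2.3} {b3.1} {b3.2} {b3.3}

Connectivity passes through glued w2-boundaries; trace each wire chain.
composing w1 on (b2, b3), with out.j its own outer ports: {out.1} {out.2} {out.3} {b2.1} {b2.2} {b2.3} {b3.1} {b3.2} {b3.3}
composing w2 on (b1, b2, b3), with out.j its own outer ports: {out.1, out.3} {out.2} {b1.1} {b1.2} {b1.3} {b2.1} {b2.2} {b2.3} {b3.1} {b3.2} {b3.3}


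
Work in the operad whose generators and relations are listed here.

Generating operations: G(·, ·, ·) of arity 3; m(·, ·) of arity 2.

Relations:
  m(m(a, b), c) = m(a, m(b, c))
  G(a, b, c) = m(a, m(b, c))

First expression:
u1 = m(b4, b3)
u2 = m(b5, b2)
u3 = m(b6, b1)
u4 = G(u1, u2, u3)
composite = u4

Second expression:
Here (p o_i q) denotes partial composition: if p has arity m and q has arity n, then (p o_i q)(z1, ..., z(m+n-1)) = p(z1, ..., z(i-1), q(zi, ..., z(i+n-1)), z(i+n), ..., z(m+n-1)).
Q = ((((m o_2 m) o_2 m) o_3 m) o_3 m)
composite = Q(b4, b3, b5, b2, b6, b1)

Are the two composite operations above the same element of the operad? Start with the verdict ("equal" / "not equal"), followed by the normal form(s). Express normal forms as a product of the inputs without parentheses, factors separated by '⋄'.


Reducing the first expression gives b4 ⋄ b3 ⋄ b5 ⋄ b2 ⋄ b6 ⋄ b1
Reducing the second expression gives b4 ⋄ b3 ⋄ b5 ⋄ b2 ⋄ b6 ⋄ b1
Identical normal forms: equal.

equal — both sides give b4 ⋄ b3 ⋄ b5 ⋄ b2 ⋄ b6 ⋄ b1
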